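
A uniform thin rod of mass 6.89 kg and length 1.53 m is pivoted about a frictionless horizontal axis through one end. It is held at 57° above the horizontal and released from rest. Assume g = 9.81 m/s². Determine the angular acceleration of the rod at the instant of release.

α ≈ 5.24 rad/s²

About the pivot, I = (1/3)ML² = (1/3)(6.89)(1.53)² = 5.376 kg·m².
The weight acts at the center, a distance L/2 = 0.7650 m from the pivot; τ = Mg(L/2) cos 57° = 28.16 N·m.
α = τ/I = 28.16/5.376 = 5.238 rad/s².
(Equivalently α = (3g/(2L)) cos 57° = 5.238 rad/s².)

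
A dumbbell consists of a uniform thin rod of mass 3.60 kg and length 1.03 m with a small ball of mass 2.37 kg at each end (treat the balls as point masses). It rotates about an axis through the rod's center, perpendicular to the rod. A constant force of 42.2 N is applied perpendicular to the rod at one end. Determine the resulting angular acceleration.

I_rod = (1/12)ML² = (1/12)(3.60)(1.03)² = 0.3183 kg·m².
I_balls = 2·m·(L/2)² = 2(2.37)(0.5150)² = 1.257 kg·m².
Total I = 1.575 kg·m².
τ = F·(L/2) = (42.2)(0.515) = 21.73 N·m.
α = τ/I = 21.73/1.575 = 13.79 rad/s².

α ≈ 13.8 rad/s²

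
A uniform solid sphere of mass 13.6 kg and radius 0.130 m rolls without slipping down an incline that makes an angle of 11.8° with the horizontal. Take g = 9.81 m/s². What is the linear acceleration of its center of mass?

Translation along the incline: Mg sinθ − f = Ma.
Rotation about the center: fR = Iα with I = (2/5)MR². No-slip gives a = αR, so f = (I/R²)a = (2/5)M a.
Substituting: Mg sinθ = (1 + 0.4000)Ma, so a = g sinθ/(1 + 0.4000) = (9.81) sin 11.8° / 1.400 = 1.433 m/s².

a ≈ 1.43 m/s²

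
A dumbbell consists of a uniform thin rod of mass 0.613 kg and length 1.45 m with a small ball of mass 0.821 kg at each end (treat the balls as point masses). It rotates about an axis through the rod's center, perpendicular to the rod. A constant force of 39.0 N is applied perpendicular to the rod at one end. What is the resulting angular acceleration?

α ≈ 29.1 rad/s²

I_rod = (1/12)ML² = (1/12)(0.613)(1.45)² = 0.1074 kg·m².
I_balls = 2·m·(L/2)² = 2(0.821)(0.7250)² = 0.8631 kg·m².
Total I = 0.9705 kg·m².
τ = F·(L/2) = (39.0)(0.725) = 28.27 N·m.
α = τ/I = 28.27/0.9705 = 29.14 rad/s².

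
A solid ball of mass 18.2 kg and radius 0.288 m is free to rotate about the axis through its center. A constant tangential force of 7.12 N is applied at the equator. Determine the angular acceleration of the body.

α ≈ 3.40 rad/s²

I = (2/5)MR² = (2/5)(18.2)(0.288)² = 0.6038 kg·m².
τ = F R = (7.12)(0.288) = 2.051 N·m.
Newton's second law for rotation, τ = Iα, gives α = τ/I = 2.051/0.6038 = 3.396 rad/s².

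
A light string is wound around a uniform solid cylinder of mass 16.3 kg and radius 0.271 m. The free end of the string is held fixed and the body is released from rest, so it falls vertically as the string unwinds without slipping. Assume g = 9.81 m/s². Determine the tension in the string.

T ≈ 53.3 N

Translation: Mg − T = Ma. Rotation about the center: TR = Iα with I = ½MR².
With a = αR: T = (I/R²)a = (1/2)M a, so Mg = (1 + 0.5000)Ma.
a = g/(1 + 0.5000) = 9.81/1.500 = 6.540 m/s².
T = 0.5000·M·a = (0.5000)(16.3)(6.540) = 53.30 N.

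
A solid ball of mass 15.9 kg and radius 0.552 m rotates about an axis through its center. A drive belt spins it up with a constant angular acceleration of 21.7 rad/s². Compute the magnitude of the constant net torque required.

I = (2/5)MR² = (2/5)(15.9)(0.552)² = 1.938 kg·m².
τ = Iα = (1.938)(21.70) = 42.05 N·m.

τ ≈ 42.1 N·m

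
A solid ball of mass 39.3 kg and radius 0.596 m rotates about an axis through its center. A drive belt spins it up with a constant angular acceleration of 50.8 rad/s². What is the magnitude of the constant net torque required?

τ ≈ 284 N·m

I = (2/5)MR² = (2/5)(39.3)(0.596)² = 5.584 kg·m².
τ = Iα = (5.584)(50.80) = 283.7 N·m.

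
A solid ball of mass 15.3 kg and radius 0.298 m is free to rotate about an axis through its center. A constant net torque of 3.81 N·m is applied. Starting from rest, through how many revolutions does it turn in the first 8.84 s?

≈ 43.6 revolutions

I = (2/5)MR² = (2/5)(15.3)(0.298)² = 0.5435 kg·m².
α = τ/I = 3.81/0.5435 = 7.010 rad/s².
θ = ½αt² = ½(7.010)(8.84)² = 273.9 rad.
Revolutions = θ/(2π) = 43.59.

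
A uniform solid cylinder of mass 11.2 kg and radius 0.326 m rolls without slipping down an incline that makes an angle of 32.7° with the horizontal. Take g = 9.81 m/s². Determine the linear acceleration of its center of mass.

a ≈ 3.53 m/s²

Translation along the incline: Mg sinθ − f = Ma.
Rotation about the center: fR = Iα with I = ½MR². No-slip gives a = αR, so f = (I/R²)a = (1/2)M a.
Substituting: Mg sinθ = (1 + 0.5000)Ma, so a = g sinθ/(1 + 0.5000) = (9.81) sin 32.7° / 1.500 = 3.533 m/s².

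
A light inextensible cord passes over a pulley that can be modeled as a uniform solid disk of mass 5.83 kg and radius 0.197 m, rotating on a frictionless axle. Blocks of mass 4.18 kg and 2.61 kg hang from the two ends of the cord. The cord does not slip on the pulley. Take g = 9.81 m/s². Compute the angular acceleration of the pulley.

I = ½MR² = (1/2)(5.83)(0.197)² = 0.1131 kg·m².
Heavier block: m₁g − T₁ = m₁a. Lighter block: T₂ − m₂g = m₂a.
Pulley: (T₁ − T₂)R = Iα = I(a/R), so T₁ − T₂ = (I/R²)a = (1/2)M_p a = 2.915·a.
Adding the three: (m₁ − m₂)g = (m₁ + m₂ + 2.915)a, so a = (4.18 − 2.61)(9.81)/(4.18 + 2.61 + 2.915) = 1.587 m/s².
α = a/R = 1.587/0.197 = 8.056 rad/s².

α ≈ 8.06 rad/s²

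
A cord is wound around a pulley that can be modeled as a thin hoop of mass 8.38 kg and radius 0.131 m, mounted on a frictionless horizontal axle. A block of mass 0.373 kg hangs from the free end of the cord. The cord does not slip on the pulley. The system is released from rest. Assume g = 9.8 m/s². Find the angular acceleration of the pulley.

I = MR² = (8.38)(0.131)² = 0.1438 kg·m².
Block: mg − T = ma. Pulley: TR = Iα. No-slip: a = αR, so T = (I/R²)a = 8.380·a.
Then mg = (m + 8.380)a, so a = (0.373)(9.8)/(0.373 + 8.380) = 0.4176 m/s².
α = a/R = 0.4176/0.131 = 3.188 rad/s².

α ≈ 3.19 rad/s²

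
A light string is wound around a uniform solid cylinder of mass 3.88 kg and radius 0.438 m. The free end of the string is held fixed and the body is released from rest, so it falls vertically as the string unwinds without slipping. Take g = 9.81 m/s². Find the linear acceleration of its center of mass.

a ≈ 6.54 m/s²

Translation: Mg − T = Ma. Rotation about the center: TR = Iα with I = ½MR².
With a = αR: T = (I/R²)a = (1/2)M a, so Mg = (1 + 0.5000)Ma.
a = g/(1 + 0.5000) = 9.81/1.500 = 6.540 m/s².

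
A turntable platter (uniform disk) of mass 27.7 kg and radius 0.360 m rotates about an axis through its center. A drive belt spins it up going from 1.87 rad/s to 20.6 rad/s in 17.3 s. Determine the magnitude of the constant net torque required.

τ ≈ 1.94 N·m

I = ½MR² = (1/2)(27.7)(0.360)² = 1.795 kg·m².
α = Δω/Δt = (20.6 − 1.87)/17.3 = 1.083 rad/s².
τ = Iα = (1.795)(1.083) = 1.943 N·m.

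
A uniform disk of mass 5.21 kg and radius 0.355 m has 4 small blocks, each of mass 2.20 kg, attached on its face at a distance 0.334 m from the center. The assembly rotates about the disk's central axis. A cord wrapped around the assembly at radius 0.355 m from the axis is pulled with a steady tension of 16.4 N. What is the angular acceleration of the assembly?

α ≈ 4.44 rad/s²

I_disk = ½MR² = ½(5.21)(0.355)² = 0.3283 kg·m².
I_blocks = 4·m·r² = 4(2.20)(0.334)² = 0.9817 kg·m².
Total I = 1.310 kg·m².
τ = F r = (16.4)(0.355) = 5.822 N·m.
α = τ/I = 5.822/1.310 = 4.444 rad/s².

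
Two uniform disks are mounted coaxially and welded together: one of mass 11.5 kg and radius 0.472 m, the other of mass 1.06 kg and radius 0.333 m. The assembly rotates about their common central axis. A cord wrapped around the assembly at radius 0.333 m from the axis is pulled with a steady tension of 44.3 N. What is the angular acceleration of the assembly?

I = ½M₁R₁² + ½M₂R₂² = ½(11.5)(0.472)² + ½(1.06)(0.333)² = 1.340 kg·m².
τ = F r = (44.3)(0.333) = 14.75 N·m.
α = τ/I = 14.75/1.340 = 11.01 rad/s².

α ≈ 11.0 rad/s²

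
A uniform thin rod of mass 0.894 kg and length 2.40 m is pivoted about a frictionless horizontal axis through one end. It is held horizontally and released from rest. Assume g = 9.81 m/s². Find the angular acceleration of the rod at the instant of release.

α ≈ 6.13 rad/s²

About the pivot, I = (1/3)ML² = (1/3)(0.894)(2.40)² = 1.716 kg·m².
The weight acts at the center, a distance L/2 = 1.200 m from the pivot; τ = Mg(L/2) = 10.52 N·m.
α = τ/I = 10.52/1.716 = 6.131 rad/s².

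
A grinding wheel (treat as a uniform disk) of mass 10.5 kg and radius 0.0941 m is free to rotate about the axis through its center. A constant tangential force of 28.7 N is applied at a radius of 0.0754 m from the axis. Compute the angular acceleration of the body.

α ≈ 46.5 rad/s²

I = ½MR² = (1/2)(10.5)(0.0941)² = 0.04649 kg·m².
τ = F·r = (28.7)(0.0754) = 2.164 N·m.
From τ = Iα: α = 2.164/0.04649 = 46.55 rad/s².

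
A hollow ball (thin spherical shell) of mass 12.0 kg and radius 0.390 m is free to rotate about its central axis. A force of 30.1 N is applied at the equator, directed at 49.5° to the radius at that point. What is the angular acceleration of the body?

I = (2/3)MR² = (2/3)(12.0)(0.390)² = 1.217 kg·m².
Only the tangential component produces torque: τ = F R sinθ = (30.1)(0.390) sin 49.5° = 8.926 N·m.
Newton's second law for rotation, τ = Iα, gives α = τ/I = 8.926/1.217 = 7.336 rad/s².

α ≈ 7.34 rad/s²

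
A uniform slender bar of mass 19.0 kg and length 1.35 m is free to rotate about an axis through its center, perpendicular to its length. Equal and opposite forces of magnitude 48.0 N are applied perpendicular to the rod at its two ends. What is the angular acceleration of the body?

I = (1/12)ML² = (1/12)(19.0)(1.35)² = 2.886 kg·m².
The couple gives τ = F·(L/2) + F·(L/2) = F L = (48.0)(1.35) = 64.80 N·m.
Newton's second law for rotation, τ = Iα, gives α = τ/I = 64.80/2.886 = 22.46 rad/s².

α ≈ 22.5 rad/s²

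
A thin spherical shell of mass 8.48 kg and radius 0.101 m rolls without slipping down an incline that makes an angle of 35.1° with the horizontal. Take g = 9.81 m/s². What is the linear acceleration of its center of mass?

Translation along the incline: Mg sinθ − f = Ma.
Rotation about the center: fR = Iα with I = (2/3)MR². No-slip gives a = αR, so f = (I/R²)a = (2/3)M a.
Substituting: Mg sinθ = (1 + 0.6667)Ma, so a = g sinθ/(1 + 0.6667) = (9.81) sin 35.1° / 1.667 = 3.384 m/s².

a ≈ 3.38 m/s²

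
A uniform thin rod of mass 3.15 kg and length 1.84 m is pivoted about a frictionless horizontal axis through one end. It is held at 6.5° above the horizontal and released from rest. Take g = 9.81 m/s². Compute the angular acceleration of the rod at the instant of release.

α ≈ 7.95 rad/s²

About the pivot, I = (1/3)ML² = (1/3)(3.15)(1.84)² = 3.555 kg·m².
The weight acts at the center, a distance L/2 = 0.9200 m from the pivot; τ = Mg(L/2) cos 6.5° = 28.25 N·m.
α = τ/I = 28.25/3.555 = 7.946 rad/s².
(Equivalently α = (3g/(2L)) cos 6.5° = 7.946 rad/s².)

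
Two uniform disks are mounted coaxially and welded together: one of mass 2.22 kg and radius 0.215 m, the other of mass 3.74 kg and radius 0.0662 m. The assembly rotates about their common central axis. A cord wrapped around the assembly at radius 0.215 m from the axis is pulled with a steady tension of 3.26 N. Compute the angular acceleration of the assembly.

I = ½M₁R₁² + ½M₂R₂² = ½(2.22)(0.215)² + ½(3.74)(0.0662)² = 0.05950 kg·m².
τ = F r = (3.26)(0.215) = 0.7009 N·m.
α = τ/I = 0.7009/0.05950 = 11.78 rad/s².

α ≈ 11.8 rad/s²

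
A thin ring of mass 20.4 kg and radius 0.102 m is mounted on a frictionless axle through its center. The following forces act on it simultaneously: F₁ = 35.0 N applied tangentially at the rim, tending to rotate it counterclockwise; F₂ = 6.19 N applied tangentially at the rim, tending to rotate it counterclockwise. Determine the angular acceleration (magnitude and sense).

α ≈ 19.8 rad/s², counterclockwise

I = MR² = (20.4)(0.102)² = 0.2122 kg·m².
Taking counterclockwise as positive: τ₁ = +(35.0)(0.102) = +3.570 N·m; τ₂ = +(6.19)(0.102) = +0.6314 N·m.
Net torque τ = 4.201 N·m.
α = τ/I = 4.201/0.2122 = 19.80 rad/s².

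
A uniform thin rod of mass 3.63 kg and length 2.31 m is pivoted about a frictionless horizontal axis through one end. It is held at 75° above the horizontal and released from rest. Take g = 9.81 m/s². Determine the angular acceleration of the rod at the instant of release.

α ≈ 1.65 rad/s²

About the pivot, I = (1/3)ML² = (1/3)(3.63)(2.31)² = 6.457 kg·m².
The weight acts at the center, a distance L/2 = 1.155 m from the pivot; τ = Mg(L/2) cos 75° = 10.65 N·m.
α = τ/I = 10.65/6.457 = 1.649 rad/s².
(Equivalently α = (3g/(2L)) cos 75° = 1.649 rad/s².)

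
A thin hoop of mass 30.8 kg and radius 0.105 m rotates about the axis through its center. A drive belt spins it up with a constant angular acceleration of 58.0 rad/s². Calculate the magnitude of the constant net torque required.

I = MR² = (30.8)(0.105)² = 0.3396 kg·m².
τ = Iα = (0.3396)(58.00) = 19.70 N·m.

τ ≈ 19.7 N·m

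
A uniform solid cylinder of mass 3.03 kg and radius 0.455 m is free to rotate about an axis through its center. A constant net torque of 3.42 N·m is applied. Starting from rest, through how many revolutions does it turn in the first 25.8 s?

I = ½MR² = (1/2)(3.03)(0.455)² = 0.3136 kg·m².
α = τ/I = 3.42/0.3136 = 10.90 rad/s².
θ = ½αt² = ½(10.90)(25.8)² = 3629 rad.
Revolutions = θ/(2π) = 577.6.

≈ 578 revolutions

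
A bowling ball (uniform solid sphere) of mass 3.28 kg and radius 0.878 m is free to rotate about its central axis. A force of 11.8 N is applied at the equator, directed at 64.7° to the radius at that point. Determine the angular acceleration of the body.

α ≈ 9.26 rad/s²

I = (2/5)MR² = (2/5)(3.28)(0.878)² = 1.011 kg·m².
Only the tangential component produces torque: τ = F R sinθ = (11.8)(0.878) sin 64.7° = 9.367 N·m.
From τ = Iα: α = 9.367/1.011 = 9.261 rad/s².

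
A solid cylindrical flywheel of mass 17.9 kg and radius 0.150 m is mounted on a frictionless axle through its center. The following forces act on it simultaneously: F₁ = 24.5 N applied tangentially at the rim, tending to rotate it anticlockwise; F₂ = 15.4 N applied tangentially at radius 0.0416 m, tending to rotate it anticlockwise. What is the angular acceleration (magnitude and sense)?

I = ½MR² = (1/2)(17.9)(0.150)² = 0.2014 kg·m².
Taking anticlockwise as positive: τ₁ = +(24.5)(0.150) = +3.675 N·m; τ₂ = +(15.4)(0.0416) = +0.6406 N·m.
Net torque τ = 4.316 N·m.
α = τ/I = 4.316/0.2014 = 21.43 rad/s².

α ≈ 21.4 rad/s², anticlockwise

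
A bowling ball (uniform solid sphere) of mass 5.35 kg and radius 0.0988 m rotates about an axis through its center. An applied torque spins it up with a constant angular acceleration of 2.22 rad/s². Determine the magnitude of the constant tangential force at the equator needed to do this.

I = (2/5)MR² = (2/5)(5.35)(0.0988)² = 0.02089 kg·m².
The required torque is τ = Iα = (0.02089)(2.220) = 0.04637 N·m.
A tangential force at the equator gives τ = FR, so F = τ/R = 0.04637/0.0988 = 0.4694 N.

F ≈ 0.469 N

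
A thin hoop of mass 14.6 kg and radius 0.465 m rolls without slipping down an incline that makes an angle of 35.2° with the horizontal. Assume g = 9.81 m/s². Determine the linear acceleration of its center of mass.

Translation along the incline: Mg sinθ − f = Ma.
Rotation about the center: fR = Iα with I = MR². No-slip gives a = αR, so f = (I/R²)a = M a.
Substituting: Mg sinθ = (1 + 1.000)Ma, so a = g sinθ/(1 + 1.000) = (9.81) sin 35.2° / 2.000 = 2.827 m/s².

a ≈ 2.83 m/s²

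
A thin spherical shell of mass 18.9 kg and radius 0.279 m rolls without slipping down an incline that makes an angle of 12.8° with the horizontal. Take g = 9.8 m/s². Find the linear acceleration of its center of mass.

Translation along the incline: Mg sinθ − f = Ma.
Rotation about the center: fR = Iα with I = (2/3)MR². No-slip gives a = αR, so f = (I/R²)a = (2/3)M a.
Substituting: Mg sinθ = (1 + 0.6667)Ma, so a = g sinθ/(1 + 0.6667) = (9.8) sin 12.8° / 1.667 = 1.303 m/s².

a ≈ 1.30 m/s²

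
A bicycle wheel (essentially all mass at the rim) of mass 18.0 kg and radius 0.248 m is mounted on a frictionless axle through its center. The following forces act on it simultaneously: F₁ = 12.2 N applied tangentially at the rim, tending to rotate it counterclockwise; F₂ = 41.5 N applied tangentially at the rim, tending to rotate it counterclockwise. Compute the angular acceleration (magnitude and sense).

α ≈ 12.0 rad/s², counterclockwise

I = MR² = (18.0)(0.248)² = 1.107 kg·m².
Taking counterclockwise as positive: τ₁ = +(12.2)(0.248) = +3.026 N·m; τ₂ = +(41.5)(0.248) = +10.29 N·m.
Net torque τ = 13.32 N·m.
α = τ/I = 13.32/1.107 = 12.03 rad/s².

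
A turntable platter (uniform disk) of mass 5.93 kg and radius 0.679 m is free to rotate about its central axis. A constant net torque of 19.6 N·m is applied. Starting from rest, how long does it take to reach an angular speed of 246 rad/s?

I = ½MR² = (1/2)(5.93)(0.679)² = 1.367 kg·m².
α = τ/I = 19.6/1.367 = 14.34 rad/s².
ω = αt ⇒ t = ω/α = 246/14.34 = 17.16 s.

t ≈ 17.2 s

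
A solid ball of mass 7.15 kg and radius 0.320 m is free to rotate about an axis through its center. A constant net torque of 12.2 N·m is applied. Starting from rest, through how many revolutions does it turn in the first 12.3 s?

I = (2/5)MR² = (2/5)(7.15)(0.320)² = 0.2929 kg·m².
α = τ/I = 12.2/0.2929 = 41.66 rad/s².
θ = ½αt² = ½(41.66)(12.3)² = 3151 rad.
Revolutions = θ/(2π) = 501.5.

≈ 502 revolutions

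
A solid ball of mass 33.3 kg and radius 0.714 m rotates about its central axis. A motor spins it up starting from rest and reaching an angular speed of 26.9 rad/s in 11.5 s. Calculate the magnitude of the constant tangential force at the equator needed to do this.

I = (2/5)MR² = (2/5)(33.3)(0.714)² = 6.790 kg·m².
α = Δω/Δt = (26.9 − 0)/11.5 = 2.339 rad/s².
The required torque is τ = Iα = (6.790)(2.339) = 15.88 N·m.
A tangential force at the equator gives τ = FR, so F = τ/R = 15.88/0.714 = 22.25 N.

F ≈ 22.2 N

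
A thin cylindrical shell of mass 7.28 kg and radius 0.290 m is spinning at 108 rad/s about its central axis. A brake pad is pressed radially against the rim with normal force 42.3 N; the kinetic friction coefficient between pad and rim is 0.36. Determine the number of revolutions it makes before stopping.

I = MR² = (7.28)(0.290)² = 0.6122 kg·m².
Friction force f = μN = (0.36)(42.3) = 15.23 N at the rim; torque magnitude τ = fR = 4.416 N·m, opposing ω.
|α| = τ/I = 4.416/0.6122 = 7.213 rad/s² (deceleration).
ω² = ω₀² − 2|α|θ with ω = 0 ⇒ θ = ω₀²/(2|α|) = 808.5 rad = 128.7 rev.

≈ 129 revolutions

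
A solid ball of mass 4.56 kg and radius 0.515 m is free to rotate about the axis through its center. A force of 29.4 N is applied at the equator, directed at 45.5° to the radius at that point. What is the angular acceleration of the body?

I = (2/5)MR² = (2/5)(4.56)(0.515)² = 0.4838 kg·m².
Only the tangential component produces torque: τ = F R sinθ = (29.4)(0.515) sin 45.5° = 10.80 N·m.
From τ = Iα: α = 10.80/0.4838 = 22.32 rad/s².

α ≈ 22.3 rad/s²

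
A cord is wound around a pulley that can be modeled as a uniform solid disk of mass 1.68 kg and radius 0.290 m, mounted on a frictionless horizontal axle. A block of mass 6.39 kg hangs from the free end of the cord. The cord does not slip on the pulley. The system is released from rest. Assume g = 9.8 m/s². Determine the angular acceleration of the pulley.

I = ½MR² = (1/2)(1.68)(0.290)² = 0.07064 kg·m².
Block: mg − T = ma. Pulley: TR = Iα. No-slip: a = αR, so T = (I/R²)a = 0.8400·a.
Then mg = (m + 0.8400)a, so a = (6.39)(9.8)/(6.39 + 0.8400) = 8.661 m/s².
α = a/R = 8.661/0.290 = 29.87 rad/s².

α ≈ 29.9 rad/s²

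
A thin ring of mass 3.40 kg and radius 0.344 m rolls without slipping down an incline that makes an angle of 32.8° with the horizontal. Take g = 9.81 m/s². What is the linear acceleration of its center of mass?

a ≈ 2.66 m/s²

Translation along the incline: Mg sinθ − f = Ma.
Rotation about the center: fR = Iα with I = MR². No-slip gives a = αR, so f = (I/R²)a = M a.
Substituting: Mg sinθ = (1 + 1.000)Ma, so a = g sinθ/(1 + 1.000) = (9.81) sin 32.8° / 2.000 = 2.657 m/s².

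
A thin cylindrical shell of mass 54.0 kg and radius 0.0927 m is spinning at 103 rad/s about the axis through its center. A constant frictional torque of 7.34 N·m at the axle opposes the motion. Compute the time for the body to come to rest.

t ≈ 6.51 s

I = MR² = (54.0)(0.0927)² = 0.4640 kg·m².
The net torque has magnitude 7.34 N·m, opposing ω.
|α| = τ/I = 7.340/0.4640 = 15.82 rad/s² (deceleration).
0 = ω₀ − |α|t ⇒ t = ω₀/|α| = 103/15.82 = 6.512 s.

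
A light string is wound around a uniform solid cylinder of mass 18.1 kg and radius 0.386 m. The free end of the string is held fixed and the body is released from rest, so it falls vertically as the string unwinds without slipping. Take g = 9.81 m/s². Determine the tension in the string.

T ≈ 59.2 N

Translation: Mg − T = Ma. Rotation about the center: TR = Iα with I = ½MR².
With a = αR: T = (I/R²)a = (1/2)M a, so Mg = (1 + 0.5000)Ma.
a = g/(1 + 0.5000) = 9.81/1.500 = 6.540 m/s².
T = 0.5000·M·a = (0.5000)(18.1)(6.540) = 59.19 N.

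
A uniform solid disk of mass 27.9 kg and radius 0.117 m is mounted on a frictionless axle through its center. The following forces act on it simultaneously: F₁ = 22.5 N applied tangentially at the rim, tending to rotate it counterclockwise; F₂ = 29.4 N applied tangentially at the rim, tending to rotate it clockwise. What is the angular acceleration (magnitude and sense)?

I = ½MR² = (1/2)(27.9)(0.117)² = 0.1910 kg·m².
Taking counterclockwise as positive: τ₁ = +(22.5)(0.117) = +2.633 N·m; τ₂ = −(29.4)(0.117) = −3.440 N·m.
Net torque τ = -0.8073 N·m.
α = τ/I = -0.8073/0.1910 = -4.228 rad/s².

α ≈ 4.23 rad/s², clockwise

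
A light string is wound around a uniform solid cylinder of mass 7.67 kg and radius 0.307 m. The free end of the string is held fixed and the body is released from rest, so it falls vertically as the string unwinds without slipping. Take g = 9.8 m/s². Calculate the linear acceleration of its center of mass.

Translation: Mg − T = Ma. Rotation about the center: TR = Iα with I = ½MR².
With a = αR: T = (I/R²)a = (1/2)M a, so Mg = (1 + 0.5000)Ma.
a = g/(1 + 0.5000) = 9.8/1.500 = 6.533 m/s².

a ≈ 6.53 m/s²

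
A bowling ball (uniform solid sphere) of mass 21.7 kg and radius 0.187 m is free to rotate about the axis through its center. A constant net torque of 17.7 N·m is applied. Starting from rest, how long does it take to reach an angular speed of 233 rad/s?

I = (2/5)MR² = (2/5)(21.7)(0.187)² = 0.3035 kg·m².
α = τ/I = 17.7/0.3035 = 58.31 rad/s².
ω = αt ⇒ t = ω/α = 233/58.31 = 3.996 s.

t ≈ 4.00 s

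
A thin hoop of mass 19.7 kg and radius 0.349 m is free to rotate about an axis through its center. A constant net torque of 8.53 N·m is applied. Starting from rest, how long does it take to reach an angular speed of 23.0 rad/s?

t ≈ 6.47 s

I = MR² = (19.7)(0.349)² = 2.399 kg·m².
α = τ/I = 8.53/2.399 = 3.555 rad/s².
ω = αt ⇒ t = ω/α = 23.0/3.555 = 6.470 s.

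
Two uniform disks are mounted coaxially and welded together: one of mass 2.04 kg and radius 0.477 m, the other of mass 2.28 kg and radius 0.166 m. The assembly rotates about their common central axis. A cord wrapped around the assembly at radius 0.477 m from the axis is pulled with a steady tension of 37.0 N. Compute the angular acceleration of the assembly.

α ≈ 67.0 rad/s²

I = ½M₁R₁² + ½M₂R₂² = ½(2.04)(0.477)² + ½(2.28)(0.166)² = 0.2635 kg·m².
τ = F r = (37.0)(0.477) = 17.65 N·m.
α = τ/I = 17.65/0.2635 = 66.98 rad/s².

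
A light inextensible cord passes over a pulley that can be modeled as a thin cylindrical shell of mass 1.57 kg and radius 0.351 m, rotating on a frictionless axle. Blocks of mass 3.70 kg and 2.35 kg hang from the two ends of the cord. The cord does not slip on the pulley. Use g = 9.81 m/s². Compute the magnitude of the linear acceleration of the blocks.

a ≈ 1.74 m/s²

I = MR² = (1.57)(0.351)² = 0.1934 kg·m².
Heavier block: m₁g − T₁ = m₁a. Lighter block: T₂ − m₂g = m₂a.
Pulley: (T₁ − T₂)R = Iα = I(a/R), so T₁ − T₂ = (I/R²)a = 1·M_p a = 1.570·a.
Adding the three: (m₁ − m₂)g = (m₁ + m₂ + 1.570)a, so a = (3.70 − 2.35)(9.81)/(3.70 + 2.35 + 1.570) = 1.738 m/s².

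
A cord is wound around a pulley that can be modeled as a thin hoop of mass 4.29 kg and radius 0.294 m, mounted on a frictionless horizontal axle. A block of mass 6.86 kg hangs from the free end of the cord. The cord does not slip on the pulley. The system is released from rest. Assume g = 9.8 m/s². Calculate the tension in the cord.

T ≈ 25.9 N

I = MR² = (4.29)(0.294)² = 0.3708 kg·m².
Block: mg − T = ma. Pulley: TR = Iα. No-slip: a = αR, so T = (I/R²)a = 4.290·a.
Then mg = (m + 4.290)a, so a = (6.86)(9.8)/(6.86 + 4.290) = 6.029 m/s².
T = 4.290·a = 25.87 N.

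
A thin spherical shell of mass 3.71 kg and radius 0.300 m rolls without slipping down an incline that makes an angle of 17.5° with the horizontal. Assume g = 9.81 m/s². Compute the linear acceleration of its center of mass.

Translation along the incline: Mg sinθ − f = Ma.
Rotation about the center: fR = Iα with I = (2/3)MR². No-slip gives a = αR, so f = (I/R²)a = (2/3)M a.
Substituting: Mg sinθ = (1 + 0.6667)Ma, so a = g sinθ/(1 + 0.6667) = (9.81) sin 17.5° / 1.667 = 1.770 m/s².

a ≈ 1.77 m/s²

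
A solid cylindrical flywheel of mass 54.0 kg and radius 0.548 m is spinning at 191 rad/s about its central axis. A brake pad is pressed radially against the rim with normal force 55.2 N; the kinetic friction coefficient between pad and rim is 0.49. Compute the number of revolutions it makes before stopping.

I = ½MR² = (1/2)(54.0)(0.548)² = 8.108 kg·m².
Friction force f = μN = (0.49)(55.2) = 27.05 N at the rim; torque magnitude τ = fR = 14.82 N·m, opposing ω.
|α| = τ/I = 14.82/8.108 = 1.828 rad/s² (deceleration).
ω² = ω₀² − 2|α|θ with ω = 0 ⇒ θ = ω₀²/(2|α|) = 9978 rad = 1588 rev.

≈ 1590 revolutions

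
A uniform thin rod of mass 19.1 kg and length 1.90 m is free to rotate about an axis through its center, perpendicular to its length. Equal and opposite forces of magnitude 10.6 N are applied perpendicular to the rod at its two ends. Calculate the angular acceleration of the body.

α ≈ 3.51 rad/s²

I = (1/12)ML² = (1/12)(19.1)(1.90)² = 5.746 kg·m².
The couple gives τ = F·(L/2) + F·(L/2) = F L = (10.6)(1.90) = 20.14 N·m.
Newton's second law for rotation, τ = Iα, gives α = τ/I = 20.14/5.746 = 3.505 rad/s².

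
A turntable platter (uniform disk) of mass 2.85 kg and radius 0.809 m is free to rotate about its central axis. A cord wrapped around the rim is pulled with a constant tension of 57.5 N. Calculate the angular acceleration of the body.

I = ½MR² = (1/2)(2.85)(0.809)² = 0.9326 kg·m².
τ = F R = (57.5)(0.809) = 46.52 N·m.
Newton's second law for rotation, τ = Iα, gives α = τ/I = 46.52/0.9326 = 49.88 rad/s².

α ≈ 49.9 rad/s²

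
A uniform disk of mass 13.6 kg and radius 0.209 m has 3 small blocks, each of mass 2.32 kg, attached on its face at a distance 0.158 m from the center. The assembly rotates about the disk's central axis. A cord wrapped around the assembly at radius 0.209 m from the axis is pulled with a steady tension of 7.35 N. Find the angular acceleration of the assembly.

α ≈ 3.26 rad/s²

I_disk = ½MR² = ½(13.6)(0.209)² = 0.2970 kg·m².
I_blocks = 3·m·r² = 3(2.32)(0.158)² = 0.1737 kg·m².
Total I = 0.4708 kg·m².
τ = F r = (7.35)(0.209) = 1.536 N·m.
α = τ/I = 1.536/0.4708 = 3.263 rad/s².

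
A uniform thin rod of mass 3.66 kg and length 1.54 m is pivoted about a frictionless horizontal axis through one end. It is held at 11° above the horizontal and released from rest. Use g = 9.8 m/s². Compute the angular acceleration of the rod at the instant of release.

About the pivot, I = (1/3)ML² = (1/3)(3.66)(1.54)² = 2.893 kg·m².
The weight acts at the center, a distance L/2 = 0.7700 m from the pivot; τ = Mg(L/2) cos 11° = 27.11 N·m.
α = τ/I = 27.11/2.893 = 9.370 rad/s².

α ≈ 9.37 rad/s²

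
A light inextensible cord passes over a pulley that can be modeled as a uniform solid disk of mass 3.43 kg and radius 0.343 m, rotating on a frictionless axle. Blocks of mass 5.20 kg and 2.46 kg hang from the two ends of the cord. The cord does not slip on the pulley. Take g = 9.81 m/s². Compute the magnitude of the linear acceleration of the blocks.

a ≈ 2.87 m/s²

I = ½MR² = (1/2)(3.43)(0.343)² = 0.2018 kg·m².
Heavier block: m₁g − T₁ = m₁a. Lighter block: T₂ − m₂g = m₂a.
Pulley: (T₁ − T₂)R = Iα = I(a/R), so T₁ − T₂ = (I/R²)a = (1/2)M_p a = 1.715·a.
Adding the three: (m₁ − m₂)g = (m₁ + m₂ + 1.715)a, so a = (5.20 − 2.46)(9.81)/(5.20 + 2.46 + 1.715) = 2.867 m/s².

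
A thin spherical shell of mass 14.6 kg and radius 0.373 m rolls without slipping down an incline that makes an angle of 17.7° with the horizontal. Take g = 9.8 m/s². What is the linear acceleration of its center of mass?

a ≈ 1.79 m/s²

Translation along the incline: Mg sinθ − f = Ma.
Rotation about the center: fR = Iα with I = (2/3)MR². No-slip gives a = αR, so f = (I/R²)a = (2/3)M a.
Substituting: Mg sinθ = (1 + 0.6667)Ma, so a = g sinθ/(1 + 0.6667) = (9.8) sin 17.7° / 1.667 = 1.788 m/s².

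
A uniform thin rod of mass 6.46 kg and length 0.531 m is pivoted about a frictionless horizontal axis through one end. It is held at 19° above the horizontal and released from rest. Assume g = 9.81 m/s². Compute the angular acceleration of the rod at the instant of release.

α ≈ 26.2 rad/s²

About the pivot, I = (1/3)ML² = (1/3)(6.46)(0.531)² = 0.6072 kg·m².
The weight acts at the center, a distance L/2 = 0.2655 m from the pivot; τ = Mg(L/2) cos 19° = 15.91 N·m.
α = τ/I = 15.91/0.6072 = 26.20 rad/s².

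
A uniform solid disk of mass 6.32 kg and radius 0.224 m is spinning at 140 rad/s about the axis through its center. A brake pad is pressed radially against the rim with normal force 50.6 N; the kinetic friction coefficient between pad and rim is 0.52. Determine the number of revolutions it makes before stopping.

I = ½MR² = (1/2)(6.32)(0.224)² = 0.1586 kg·m².
Friction force f = μN = (0.52)(50.6) = 26.31 N at the rim; torque magnitude τ = fR = 5.894 N·m, opposing ω.
|α| = τ/I = 5.894/0.1586 = 37.17 rad/s² (deceleration).
ω² = ω₀² − 2|α|θ with ω = 0 ⇒ θ = ω₀²/(2|α|) = 263.6 rad = 41.96 rev.

≈ 42.0 revolutions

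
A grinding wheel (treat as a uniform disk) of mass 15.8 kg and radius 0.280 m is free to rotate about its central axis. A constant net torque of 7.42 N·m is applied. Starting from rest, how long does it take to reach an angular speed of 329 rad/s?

I = ½MR² = (1/2)(15.8)(0.280)² = 0.6194 kg·m².
α = τ/I = 7.42/0.6194 = 11.98 rad/s².
ω = αt ⇒ t = ω/α = 329/11.98 = 27.46 s.

t ≈ 27.5 s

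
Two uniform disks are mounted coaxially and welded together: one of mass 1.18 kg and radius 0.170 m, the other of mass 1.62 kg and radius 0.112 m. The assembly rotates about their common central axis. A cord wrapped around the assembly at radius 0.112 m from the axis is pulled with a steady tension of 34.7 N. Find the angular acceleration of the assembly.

I = ½M₁R₁² + ½M₂R₂² = ½(1.18)(0.170)² + ½(1.62)(0.112)² = 0.02721 kg·m².
τ = F r = (34.7)(0.112) = 3.886 N·m.
α = τ/I = 3.886/0.02721 = 142.8 rad/s².

α ≈ 143 rad/s²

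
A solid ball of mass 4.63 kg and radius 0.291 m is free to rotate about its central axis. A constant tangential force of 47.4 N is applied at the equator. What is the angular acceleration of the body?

I = (2/5)MR² = (2/5)(4.63)(0.291)² = 0.1568 kg·m².
τ = F R = (47.4)(0.291) = 13.79 N·m.
Newton's second law for rotation, τ = Iα, gives α = τ/I = 13.79/0.1568 = 87.95 rad/s².

α ≈ 88.0 rad/s²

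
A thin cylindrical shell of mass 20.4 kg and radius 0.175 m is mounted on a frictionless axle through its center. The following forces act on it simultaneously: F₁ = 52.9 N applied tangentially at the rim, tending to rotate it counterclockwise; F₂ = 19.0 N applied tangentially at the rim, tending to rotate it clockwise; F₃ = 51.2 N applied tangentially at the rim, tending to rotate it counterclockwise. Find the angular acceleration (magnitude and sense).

α ≈ 23.8 rad/s², counterclockwise

I = MR² = (20.4)(0.175)² = 0.6247 kg·m².
Taking counterclockwise as positive: τ₁ = +(52.9)(0.175) = +9.257 N·m; τ₂ = −(19.0)(0.175) = −3.325 N·m; τ₃ = +(51.2)(0.175) = +8.960 N·m.
Net torque τ = 14.89 N·m.
α = τ/I = 14.89/0.6247 = 23.84 rad/s².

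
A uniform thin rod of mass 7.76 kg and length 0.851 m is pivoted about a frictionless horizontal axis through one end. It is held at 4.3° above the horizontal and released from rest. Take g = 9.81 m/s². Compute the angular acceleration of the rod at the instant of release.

α ≈ 17.2 rad/s²

About the pivot, I = (1/3)ML² = (1/3)(7.76)(0.851)² = 1.873 kg·m².
The weight acts at the center, a distance L/2 = 0.4255 m from the pivot; τ = Mg(L/2) cos 4.3° = 32.30 N·m.
α = τ/I = 32.30/1.873 = 17.24 rad/s².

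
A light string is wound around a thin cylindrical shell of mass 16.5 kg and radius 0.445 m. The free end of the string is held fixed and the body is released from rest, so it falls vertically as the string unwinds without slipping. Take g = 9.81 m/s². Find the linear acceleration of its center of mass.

Translation: Mg − T = Ma. Rotation about the center: TR = Iα with I = MR².
With a = αR: T = (I/R²)a = M a, so Mg = (1 + 1.000)Ma.
a = g/(1 + 1.000) = 9.81/2.000 = 4.905 m/s².

a ≈ 4.91 m/s²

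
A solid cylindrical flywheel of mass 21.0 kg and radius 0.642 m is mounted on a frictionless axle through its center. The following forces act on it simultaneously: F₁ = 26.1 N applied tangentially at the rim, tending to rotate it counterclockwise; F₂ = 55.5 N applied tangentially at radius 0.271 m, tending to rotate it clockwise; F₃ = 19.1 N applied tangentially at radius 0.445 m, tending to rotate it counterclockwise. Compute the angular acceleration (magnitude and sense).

α ≈ 2.36 rad/s², counterclockwise

I = ½MR² = (1/2)(21.0)(0.642)² = 4.328 kg·m².
Taking counterclockwise as positive: τ₁ = +(26.1)(0.642) = +16.76 N·m; τ₂ = −(55.5)(0.271) = −15.04 N·m; τ₃ = +(19.1)(0.445) = +8.500 N·m.
Net torque τ = 10.22 N·m.
α = τ/I = 10.22/4.328 = 2.360 rad/s².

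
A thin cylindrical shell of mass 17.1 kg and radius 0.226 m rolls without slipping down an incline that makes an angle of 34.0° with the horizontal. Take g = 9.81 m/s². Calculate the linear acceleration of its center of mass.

a ≈ 2.74 m/s²

Translation along the incline: Mg sinθ − f = Ma.
Rotation about the center: fR = Iα with I = MR². No-slip gives a = αR, so f = (I/R²)a = M a.
Substituting: Mg sinθ = (1 + 1.000)Ma, so a = g sinθ/(1 + 1.000) = (9.81) sin 34.0° / 2.000 = 2.743 m/s².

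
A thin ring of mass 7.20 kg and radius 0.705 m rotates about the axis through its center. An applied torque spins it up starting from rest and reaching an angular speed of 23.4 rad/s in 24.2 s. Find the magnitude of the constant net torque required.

τ ≈ 3.46 N·m

I = MR² = (7.20)(0.705)² = 3.579 kg·m².
α = Δω/Δt = (23.4 − 0)/24.2 = 0.9669 rad/s².
τ = Iα = (3.579)(0.9669) = 3.460 N·m.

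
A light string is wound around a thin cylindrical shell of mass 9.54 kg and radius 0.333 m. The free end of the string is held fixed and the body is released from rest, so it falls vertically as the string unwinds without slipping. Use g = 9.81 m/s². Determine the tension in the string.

Translation: Mg − T = Ma. Rotation about the center: TR = Iα with I = MR².
With a = αR: T = (I/R²)a = M a, so Mg = (1 + 1.000)Ma.
a = g/(1 + 1.000) = 9.81/2.000 = 4.905 m/s².
T = 1.000·M·a = (1.000)(9.54)(4.905) = 46.79 N.

T ≈ 46.8 N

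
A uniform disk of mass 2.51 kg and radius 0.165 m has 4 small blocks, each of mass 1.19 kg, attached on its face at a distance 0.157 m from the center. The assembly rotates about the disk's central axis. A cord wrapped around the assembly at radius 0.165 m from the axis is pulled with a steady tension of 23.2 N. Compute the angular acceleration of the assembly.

α ≈ 25.3 rad/s²

I_disk = ½MR² = ½(2.51)(0.165)² = 0.03417 kg·m².
I_blocks = 4·m·r² = 4(1.19)(0.157)² = 0.1173 kg·m².
Total I = 0.1515 kg·m².
τ = F r = (23.2)(0.165) = 3.828 N·m.
α = τ/I = 3.828/0.1515 = 25.27 rad/s².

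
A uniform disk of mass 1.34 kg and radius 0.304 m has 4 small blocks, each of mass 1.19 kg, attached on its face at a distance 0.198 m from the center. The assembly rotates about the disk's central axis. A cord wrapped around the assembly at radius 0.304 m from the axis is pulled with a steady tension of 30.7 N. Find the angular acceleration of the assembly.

I_disk = ½MR² = ½(1.34)(0.304)² = 0.06192 kg·m².
I_blocks = 4·m·r² = 4(1.19)(0.198)² = 0.1866 kg·m².
Total I = 0.2485 kg·m².
τ = F r = (30.7)(0.304) = 9.333 N·m.
α = τ/I = 9.333/0.2485 = 37.55 rad/s².

α ≈ 37.6 rad/s²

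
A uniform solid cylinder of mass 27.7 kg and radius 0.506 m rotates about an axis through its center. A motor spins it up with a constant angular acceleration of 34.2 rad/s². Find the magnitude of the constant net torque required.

τ ≈ 121 N·m

I = ½MR² = (1/2)(27.7)(0.506)² = 3.546 kg·m².
τ = Iα = (3.546)(34.20) = 121.3 N·m.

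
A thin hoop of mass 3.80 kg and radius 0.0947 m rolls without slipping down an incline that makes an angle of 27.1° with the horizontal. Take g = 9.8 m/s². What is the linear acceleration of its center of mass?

a ≈ 2.23 m/s²

Translation along the incline: Mg sinθ − f = Ma.
Rotation about the center: fR = Iα with I = MR². No-slip gives a = αR, so f = (I/R²)a = M a.
Substituting: Mg sinθ = (1 + 1.000)Ma, so a = g sinθ/(1 + 1.000) = (9.8) sin 27.1° / 2.000 = 2.232 m/s².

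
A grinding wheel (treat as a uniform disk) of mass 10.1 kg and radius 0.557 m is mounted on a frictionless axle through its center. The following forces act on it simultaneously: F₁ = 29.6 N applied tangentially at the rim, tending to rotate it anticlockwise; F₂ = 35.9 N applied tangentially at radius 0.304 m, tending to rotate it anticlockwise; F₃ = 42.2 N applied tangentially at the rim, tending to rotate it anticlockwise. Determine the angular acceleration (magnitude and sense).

α ≈ 32.5 rad/s², anticlockwise

I = ½MR² = (1/2)(10.1)(0.557)² = 1.567 kg·m².
Taking anticlockwise as positive: τ₁ = +(29.6)(0.557) = +16.49 N·m; τ₂ = +(35.9)(0.304) = +10.91 N·m; τ₃ = +(42.2)(0.557) = +23.51 N·m.
Net torque τ = 50.91 N·m.
α = τ/I = 50.91/1.567 = 32.49 rad/s².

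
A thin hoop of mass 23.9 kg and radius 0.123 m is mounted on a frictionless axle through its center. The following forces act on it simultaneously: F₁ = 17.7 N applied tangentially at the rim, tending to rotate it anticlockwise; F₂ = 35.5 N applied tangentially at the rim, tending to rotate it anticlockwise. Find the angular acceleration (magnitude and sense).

I = MR² = (23.9)(0.123)² = 0.3616 kg·m².
Taking anticlockwise as positive: τ₁ = +(17.7)(0.123) = +2.177 N·m; τ₂ = +(35.5)(0.123) = +4.367 N·m.
Net torque τ = 6.544 N·m.
α = τ/I = 6.544/0.3616 = 18.10 rad/s².

α ≈ 18.1 rad/s², anticlockwise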